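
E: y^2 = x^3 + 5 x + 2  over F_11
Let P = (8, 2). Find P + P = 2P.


Doubling: s = (3 x1^2 + a) / (2 y1)
s = (3*8^2 + 5) / (2*2) mod 11 = 8
x3 = s^2 - 2 x1 mod 11 = 8^2 - 2*8 = 4
y3 = s (x1 - x3) - y1 mod 11 = 8 * (8 - 4) - 2 = 8

2P = (4, 8)


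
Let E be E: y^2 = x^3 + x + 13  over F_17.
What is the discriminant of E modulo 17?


4 a^3 + 27 b^2 = 4*1^3 + 27*13^2 = 4 + 4563 = 4567
Delta = -16 * (4567) = -73072
Delta mod 17 = 11

Delta = 11 (mod 17)


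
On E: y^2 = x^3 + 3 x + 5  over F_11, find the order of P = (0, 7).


Compute successive multiples of P until we hit O:
  1P = (0, 7)
  2P = (1, 3)
  3P = (4, 9)
  4P = (10, 10)
  5P = (10, 1)
  6P = (4, 2)
  7P = (1, 8)
  8P = (0, 4)
  ... (continuing to 9P)
  9P = O

ord(P) = 9


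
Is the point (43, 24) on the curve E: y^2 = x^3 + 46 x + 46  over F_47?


Check whether y^2 = x^3 + 46 x + 46 (mod 47) for (x, y) = (43, 24).
LHS: y^2 = 24^2 mod 47 = 12
RHS: x^3 + 46 x + 46 = 43^3 + 46*43 + 46 mod 47 = 33
LHS != RHS

No, not on the curve


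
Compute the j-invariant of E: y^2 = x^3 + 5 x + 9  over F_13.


Delta = -16(4 a^3 + 27 b^2) mod 13 = 12
-1728 * (4 a)^3 = -1728 * (4*5)^3 mod 13 = 5
j = 5 * 12^(-1) mod 13 = 8

j = 8 (mod 13)


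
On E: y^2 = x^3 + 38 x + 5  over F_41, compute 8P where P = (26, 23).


k = 8 = 1000_2 (binary, LSB first: 0001)
Double-and-add from P = (26, 23):
  bit 0 = 0: acc unchanged = O
  bit 1 = 0: acc unchanged = O
  bit 2 = 0: acc unchanged = O
  bit 3 = 1: acc = O + (14, 1) = (14, 1)

8P = (14, 1)


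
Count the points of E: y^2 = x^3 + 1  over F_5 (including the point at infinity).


For each x in F_5, count y with y^2 = x^3 + 0 x + 1 mod 5:
  x = 0: RHS = 1, y in [1, 4]  -> 2 point(s)
  x = 2: RHS = 4, y in [2, 3]  -> 2 point(s)
  x = 4: RHS = 0, y in [0]  -> 1 point(s)
Affine points: 5. Add the point at infinity: total = 6.

#E(F_5) = 6


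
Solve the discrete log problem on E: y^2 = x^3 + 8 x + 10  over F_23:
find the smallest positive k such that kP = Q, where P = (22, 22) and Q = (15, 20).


Enumerate multiples of P until we hit Q = (15, 20):
  1P = (22, 22)
  2P = (15, 20)
Match found at i = 2.

k = 2


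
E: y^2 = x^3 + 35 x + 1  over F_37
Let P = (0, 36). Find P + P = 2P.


Doubling: s = (3 x1^2 + a) / (2 y1)
s = (3*0^2 + 35) / (2*36) mod 37 = 1
x3 = s^2 - 2 x1 mod 37 = 1^2 - 2*0 = 1
y3 = s (x1 - x3) - y1 mod 37 = 1 * (0 - 1) - 36 = 0

2P = (1, 0)


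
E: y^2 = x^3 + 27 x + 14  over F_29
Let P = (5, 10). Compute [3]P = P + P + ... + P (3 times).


k = 3 = 11_2 (binary, LSB first: 11)
Double-and-add from P = (5, 10):
  bit 0 = 1: acc = O + (5, 10) = (5, 10)
  bit 1 = 1: acc = (5, 10) + (25, 4) = (22, 27)

3P = (22, 27)


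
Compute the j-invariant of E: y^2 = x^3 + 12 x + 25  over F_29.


Delta = -16(4 a^3 + 27 b^2) mod 29 = 4
-1728 * (4 a)^3 = -1728 * (4*12)^3 mod 29 = 6
j = 6 * 4^(-1) mod 29 = 16

j = 16 (mod 29)


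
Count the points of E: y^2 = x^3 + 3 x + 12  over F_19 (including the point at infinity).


For each x in F_19, count y with y^2 = x^3 + 3 x + 12 mod 19:
  x = 1: RHS = 16, y in [4, 15]  -> 2 point(s)
  x = 2: RHS = 7, y in [8, 11]  -> 2 point(s)
  x = 5: RHS = 0, y in [0]  -> 1 point(s)
  x = 8: RHS = 16, y in [4, 15]  -> 2 point(s)
  x = 10: RHS = 16, y in [4, 15]  -> 2 point(s)
  x = 12: RHS = 9, y in [3, 16]  -> 2 point(s)
  x = 13: RHS = 6, y in [5, 14]  -> 2 point(s)
  x = 14: RHS = 5, y in [9, 10]  -> 2 point(s)
  x = 17: RHS = 17, y in [6, 13]  -> 2 point(s)
Affine points: 17. Add the point at infinity: total = 18.

#E(F_19) = 18


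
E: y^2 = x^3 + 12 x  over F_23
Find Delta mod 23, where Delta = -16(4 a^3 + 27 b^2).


4 a^3 + 27 b^2 = 4*12^3 + 27*0^2 = 6912 + 0 = 6912
Delta = -16 * (6912) = -110592
Delta mod 23 = 15

Delta = 15 (mod 23)


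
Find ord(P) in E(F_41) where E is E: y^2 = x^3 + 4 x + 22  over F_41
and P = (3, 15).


Compute successive multiples of P until we hit O:
  1P = (3, 15)
  2P = (26, 20)
  3P = (16, 0)
  4P = (26, 21)
  5P = (3, 26)
  6P = O

ord(P) = 6


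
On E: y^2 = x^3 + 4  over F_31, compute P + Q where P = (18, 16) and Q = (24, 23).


P != Q, so use the chord formula.
s = (y2 - y1) / (x2 - x1) = (7) / (6) mod 31 = 27
x3 = s^2 - x1 - x2 mod 31 = 27^2 - 18 - 24 = 5
y3 = s (x1 - x3) - y1 mod 31 = 27 * (18 - 5) - 16 = 25

P + Q = (5, 25)


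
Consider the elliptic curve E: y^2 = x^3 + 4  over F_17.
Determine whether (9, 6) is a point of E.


Check whether y^2 = x^3 + 0 x + 4 (mod 17) for (x, y) = (9, 6).
LHS: y^2 = 6^2 mod 17 = 2
RHS: x^3 + 0 x + 4 = 9^3 + 0*9 + 4 mod 17 = 2
LHS = RHS

Yes, on the curve


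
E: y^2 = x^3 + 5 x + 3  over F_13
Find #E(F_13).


For each x in F_13, count y with y^2 = x^3 + 5 x + 3 mod 13:
  x = 0: RHS = 3, y in [4, 9]  -> 2 point(s)
  x = 1: RHS = 9, y in [3, 10]  -> 2 point(s)
  x = 4: RHS = 9, y in [3, 10]  -> 2 point(s)
  x = 5: RHS = 10, y in [6, 7]  -> 2 point(s)
  x = 7: RHS = 4, y in [2, 11]  -> 2 point(s)
  x = 8: RHS = 9, y in [3, 10]  -> 2 point(s)
  x = 9: RHS = 10, y in [6, 7]  -> 2 point(s)
  x = 10: RHS = 0, y in [0]  -> 1 point(s)
  x = 12: RHS = 10, y in [6, 7]  -> 2 point(s)
Affine points: 17. Add the point at infinity: total = 18.

#E(F_13) = 18


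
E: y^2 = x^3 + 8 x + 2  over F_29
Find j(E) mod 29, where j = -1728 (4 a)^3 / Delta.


Delta = -16(4 a^3 + 27 b^2) mod 29 = 14
-1728 * (4 a)^3 = -1728 * (4*8)^3 mod 29 = 5
j = 5 * 14^(-1) mod 29 = 19

j = 19 (mod 29)


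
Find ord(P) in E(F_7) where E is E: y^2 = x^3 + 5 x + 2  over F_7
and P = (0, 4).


Compute successive multiples of P until we hit O:
  1P = (0, 4)
  2P = (4, 4)
  3P = (3, 3)
  4P = (1, 1)
  5P = (1, 6)
  6P = (3, 4)
  7P = (4, 3)
  8P = (0, 3)
  ... (continuing to 9P)
  9P = O

ord(P) = 9


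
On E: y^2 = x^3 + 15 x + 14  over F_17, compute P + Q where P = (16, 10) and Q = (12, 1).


P != Q, so use the chord formula.
s = (y2 - y1) / (x2 - x1) = (8) / (13) mod 17 = 15
x3 = s^2 - x1 - x2 mod 17 = 15^2 - 16 - 12 = 10
y3 = s (x1 - x3) - y1 mod 17 = 15 * (16 - 10) - 10 = 12

P + Q = (10, 12)


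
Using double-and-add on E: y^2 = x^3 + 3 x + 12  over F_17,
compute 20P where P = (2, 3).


k = 20 = 10100_2 (binary, LSB first: 00101)
Double-and-add from P = (2, 3):
  bit 0 = 0: acc unchanged = O
  bit 1 = 0: acc unchanged = O
  bit 2 = 1: acc = O + (12, 12) = (12, 12)
  bit 3 = 0: acc unchanged = (12, 12)
  bit 4 = 1: acc = (12, 12) + (13, 15) = (1, 4)

20P = (1, 4)


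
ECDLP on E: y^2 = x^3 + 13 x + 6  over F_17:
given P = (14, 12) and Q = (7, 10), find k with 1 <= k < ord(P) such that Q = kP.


Enumerate multiples of P until we hit Q = (7, 10):
  1P = (14, 12)
  2P = (5, 3)
  3P = (16, 3)
  4P = (3, 15)
  5P = (13, 14)
  6P = (11, 16)
  7P = (7, 7)
  8P = (9, 11)
  9P = (9, 6)
  10P = (7, 10)
Match found at i = 10.

k = 10


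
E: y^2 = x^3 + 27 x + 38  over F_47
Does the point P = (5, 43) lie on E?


Check whether y^2 = x^3 + 27 x + 38 (mod 47) for (x, y) = (5, 43).
LHS: y^2 = 43^2 mod 47 = 16
RHS: x^3 + 27 x + 38 = 5^3 + 27*5 + 38 mod 47 = 16
LHS = RHS

Yes, on the curve


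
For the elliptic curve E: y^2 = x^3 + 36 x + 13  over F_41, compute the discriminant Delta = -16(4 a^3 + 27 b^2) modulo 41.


4 a^3 + 27 b^2 = 4*36^3 + 27*13^2 = 186624 + 4563 = 191187
Delta = -16 * (191187) = -3058992
Delta mod 41 = 18

Delta = 18 (mod 41)


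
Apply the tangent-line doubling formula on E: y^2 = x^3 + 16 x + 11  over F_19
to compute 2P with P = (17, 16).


Doubling: s = (3 x1^2 + a) / (2 y1)
s = (3*17^2 + 16) / (2*16) mod 19 = 8
x3 = s^2 - 2 x1 mod 19 = 8^2 - 2*17 = 11
y3 = s (x1 - x3) - y1 mod 19 = 8 * (17 - 11) - 16 = 13

2P = (11, 13)


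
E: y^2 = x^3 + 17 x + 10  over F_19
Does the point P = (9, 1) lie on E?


Check whether y^2 = x^3 + 17 x + 10 (mod 19) for (x, y) = (9, 1).
LHS: y^2 = 1^2 mod 19 = 1
RHS: x^3 + 17 x + 10 = 9^3 + 17*9 + 10 mod 19 = 18
LHS != RHS

No, not on the curve


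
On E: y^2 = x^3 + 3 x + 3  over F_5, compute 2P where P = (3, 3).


k = 2 = 10_2 (binary, LSB first: 01)
Double-and-add from P = (3, 3):
  bit 0 = 0: acc unchanged = O
  bit 1 = 1: acc = O + (4, 2) = (4, 2)

2P = (4, 2)


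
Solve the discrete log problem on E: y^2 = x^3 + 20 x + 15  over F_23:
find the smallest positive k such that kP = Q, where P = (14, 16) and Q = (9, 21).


Enumerate multiples of P until we hit Q = (9, 21):
  1P = (14, 16)
  2P = (11, 18)
  3P = (1, 6)
  4P = (9, 2)
  5P = (6, 11)
  6P = (21, 17)
  7P = (19, 3)
  8P = (17, 1)
  9P = (17, 22)
  10P = (19, 20)
  11P = (21, 6)
  12P = (6, 12)
  13P = (9, 21)
Match found at i = 13.

k = 13


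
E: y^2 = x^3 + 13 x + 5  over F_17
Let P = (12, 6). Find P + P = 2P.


Doubling: s = (3 x1^2 + a) / (2 y1)
s = (3*12^2 + 13) / (2*6) mod 17 = 13
x3 = s^2 - 2 x1 mod 17 = 13^2 - 2*12 = 9
y3 = s (x1 - x3) - y1 mod 17 = 13 * (12 - 9) - 6 = 16

2P = (9, 16)


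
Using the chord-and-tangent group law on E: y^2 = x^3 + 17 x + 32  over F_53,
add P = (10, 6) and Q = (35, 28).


P != Q, so use the chord formula.
s = (y2 - y1) / (x2 - x1) = (22) / (25) mod 53 = 3
x3 = s^2 - x1 - x2 mod 53 = 3^2 - 10 - 35 = 17
y3 = s (x1 - x3) - y1 mod 53 = 3 * (10 - 17) - 6 = 26

P + Q = (17, 26)


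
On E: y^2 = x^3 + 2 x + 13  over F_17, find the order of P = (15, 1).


Compute successive multiples of P until we hit O:
  1P = (15, 1)
  2P = (2, 5)
  3P = (1, 13)
  4P = (0, 8)
  5P = (10, 8)
  6P = (13, 3)
  7P = (7, 8)
  8P = (4, 0)
  ... (continuing to 16P)
  16P = O

ord(P) = 16


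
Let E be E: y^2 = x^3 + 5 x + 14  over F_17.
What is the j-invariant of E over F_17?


Delta = -16(4 a^3 + 27 b^2) mod 17 = 12
-1728 * (4 a)^3 = -1728 * (4*5)^3 mod 17 = 9
j = 9 * 12^(-1) mod 17 = 5

j = 5 (mod 17)


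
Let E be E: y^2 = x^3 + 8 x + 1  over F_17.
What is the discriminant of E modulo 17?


4 a^3 + 27 b^2 = 4*8^3 + 27*1^2 = 2048 + 27 = 2075
Delta = -16 * (2075) = -33200
Delta mod 17 = 1

Delta = 1 (mod 17)


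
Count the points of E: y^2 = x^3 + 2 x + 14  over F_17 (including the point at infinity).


For each x in F_17, count y with y^2 = x^3 + 2 x + 14 mod 17:
  x = 1: RHS = 0, y in [0]  -> 1 point(s)
  x = 2: RHS = 9, y in [3, 14]  -> 2 point(s)
  x = 3: RHS = 13, y in [8, 9]  -> 2 point(s)
  x = 4: RHS = 1, y in [1, 16]  -> 2 point(s)
  x = 5: RHS = 13, y in [8, 9]  -> 2 point(s)
  x = 6: RHS = 4, y in [2, 15]  -> 2 point(s)
  x = 8: RHS = 15, y in [7, 10]  -> 2 point(s)
  x = 9: RHS = 13, y in [8, 9]  -> 2 point(s)
  x = 12: RHS = 15, y in [7, 10]  -> 2 point(s)
  x = 14: RHS = 15, y in [7, 10]  -> 2 point(s)
  x = 15: RHS = 2, y in [6, 11]  -> 2 point(s)
Affine points: 21. Add the point at infinity: total = 22.

#E(F_17) = 22


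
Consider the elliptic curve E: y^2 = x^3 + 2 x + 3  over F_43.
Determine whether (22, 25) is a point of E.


Check whether y^2 = x^3 + 2 x + 3 (mod 43) for (x, y) = (22, 25).
LHS: y^2 = 25^2 mod 43 = 23
RHS: x^3 + 2 x + 3 = 22^3 + 2*22 + 3 mod 43 = 31
LHS != RHS

No, not on the curve


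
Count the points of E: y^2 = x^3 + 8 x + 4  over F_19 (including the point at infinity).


For each x in F_19, count y with y^2 = x^3 + 8 x + 4 mod 19:
  x = 0: RHS = 4, y in [2, 17]  -> 2 point(s)
  x = 2: RHS = 9, y in [3, 16]  -> 2 point(s)
  x = 3: RHS = 17, y in [6, 13]  -> 2 point(s)
  x = 4: RHS = 5, y in [9, 10]  -> 2 point(s)
  x = 5: RHS = 17, y in [6, 13]  -> 2 point(s)
  x = 7: RHS = 4, y in [2, 17]  -> 2 point(s)
  x = 9: RHS = 7, y in [8, 11]  -> 2 point(s)
  x = 10: RHS = 1, y in [1, 18]  -> 2 point(s)
  x = 11: RHS = 17, y in [6, 13]  -> 2 point(s)
  x = 12: RHS = 4, y in [2, 17]  -> 2 point(s)
  x = 13: RHS = 6, y in [5, 14]  -> 2 point(s)
Affine points: 22. Add the point at infinity: total = 23.

#E(F_19) = 23


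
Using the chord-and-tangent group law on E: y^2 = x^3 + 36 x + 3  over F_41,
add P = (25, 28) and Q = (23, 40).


P != Q, so use the chord formula.
s = (y2 - y1) / (x2 - x1) = (12) / (39) mod 41 = 35
x3 = s^2 - x1 - x2 mod 41 = 35^2 - 25 - 23 = 29
y3 = s (x1 - x3) - y1 mod 41 = 35 * (25 - 29) - 28 = 37

P + Q = (29, 37)


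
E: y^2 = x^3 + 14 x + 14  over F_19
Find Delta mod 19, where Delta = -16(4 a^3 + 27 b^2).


4 a^3 + 27 b^2 = 4*14^3 + 27*14^2 = 10976 + 5292 = 16268
Delta = -16 * (16268) = -260288
Delta mod 19 = 12

Delta = 12 (mod 19)


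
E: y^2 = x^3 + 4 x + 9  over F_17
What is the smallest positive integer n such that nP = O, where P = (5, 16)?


Compute successive multiples of P until we hit O:
  1P = (5, 16)
  2P = (16, 2)
  3P = (9, 3)
  4P = (4, 2)
  5P = (0, 3)
  6P = (14, 15)
  7P = (2, 12)
  8P = (8, 14)
  ... (continuing to 18P)
  18P = O

ord(P) = 18


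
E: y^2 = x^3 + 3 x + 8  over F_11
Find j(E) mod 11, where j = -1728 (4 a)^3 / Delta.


Delta = -16(4 a^3 + 27 b^2) mod 11 = 5
-1728 * (4 a)^3 = -1728 * (4*3)^3 mod 11 = 10
j = 10 * 5^(-1) mod 11 = 2

j = 2 (mod 11)


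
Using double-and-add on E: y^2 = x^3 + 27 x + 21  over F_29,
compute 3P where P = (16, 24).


k = 3 = 11_2 (binary, LSB first: 11)
Double-and-add from P = (16, 24):
  bit 0 = 1: acc = O + (16, 24) = (16, 24)
  bit 1 = 1: acc = (16, 24) + (17, 12) = (24, 14)

3P = (24, 14)


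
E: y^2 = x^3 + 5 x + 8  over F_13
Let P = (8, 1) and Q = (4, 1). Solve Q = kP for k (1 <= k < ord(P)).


Enumerate multiples of P until we hit Q = (4, 1):
  1P = (8, 1)
  2P = (11, 9)
  3P = (4, 1)
Match found at i = 3.

k = 3


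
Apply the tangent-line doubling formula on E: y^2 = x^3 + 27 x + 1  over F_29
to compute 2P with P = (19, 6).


Doubling: s = (3 x1^2 + a) / (2 y1)
s = (3*19^2 + 27) / (2*6) mod 29 = 20
x3 = s^2 - 2 x1 mod 29 = 20^2 - 2*19 = 14
y3 = s (x1 - x3) - y1 mod 29 = 20 * (19 - 14) - 6 = 7

2P = (14, 7)


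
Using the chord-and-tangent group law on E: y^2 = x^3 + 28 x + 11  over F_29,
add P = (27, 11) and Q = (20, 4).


P != Q, so use the chord formula.
s = (y2 - y1) / (x2 - x1) = (22) / (22) mod 29 = 1
x3 = s^2 - x1 - x2 mod 29 = 1^2 - 27 - 20 = 12
y3 = s (x1 - x3) - y1 mod 29 = 1 * (27 - 12) - 11 = 4

P + Q = (12, 4)


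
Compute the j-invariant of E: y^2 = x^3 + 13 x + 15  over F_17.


Delta = -16(4 a^3 + 27 b^2) mod 17 = 5
-1728 * (4 a)^3 = -1728 * (4*13)^3 mod 17 = 6
j = 6 * 5^(-1) mod 17 = 8

j = 8 (mod 17)


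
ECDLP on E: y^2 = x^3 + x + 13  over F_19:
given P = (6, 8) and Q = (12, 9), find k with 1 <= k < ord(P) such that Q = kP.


Enumerate multiples of P until we hit Q = (12, 9):
  1P = (6, 8)
  2P = (14, 4)
  3P = (4, 10)
  4P = (10, 15)
  5P = (12, 10)
  6P = (18, 7)
  7P = (2, 17)
  8P = (3, 9)
  9P = (8, 18)
  10P = (11, 5)
  11P = (13, 0)
  12P = (11, 14)
  13P = (8, 1)
  14P = (3, 10)
  15P = (2, 2)
  16P = (18, 12)
  17P = (12, 9)
Match found at i = 17.

k = 17


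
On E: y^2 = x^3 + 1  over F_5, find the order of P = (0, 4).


Compute successive multiples of P until we hit O:
  1P = (0, 4)
  2P = (0, 1)
  3P = O

ord(P) = 3


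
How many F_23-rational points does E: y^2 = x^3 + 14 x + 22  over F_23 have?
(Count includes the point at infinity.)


For each x in F_23, count y with y^2 = x^3 + 14 x + 22 mod 23:
  x = 2: RHS = 12, y in [9, 14]  -> 2 point(s)
  x = 4: RHS = 4, y in [2, 21]  -> 2 point(s)
  x = 6: RHS = 0, y in [0]  -> 1 point(s)
  x = 7: RHS = 3, y in [7, 16]  -> 2 point(s)
  x = 8: RHS = 2, y in [5, 18]  -> 2 point(s)
  x = 9: RHS = 3, y in [7, 16]  -> 2 point(s)
  x = 10: RHS = 12, y in [9, 14]  -> 2 point(s)
  x = 11: RHS = 12, y in [9, 14]  -> 2 point(s)
  x = 12: RHS = 9, y in [3, 20]  -> 2 point(s)
  x = 13: RHS = 9, y in [3, 20]  -> 2 point(s)
  x = 14: RHS = 18, y in [8, 15]  -> 2 point(s)
  x = 16: RHS = 18, y in [8, 15]  -> 2 point(s)
  x = 21: RHS = 9, y in [3, 20]  -> 2 point(s)
Affine points: 25. Add the point at infinity: total = 26.

#E(F_23) = 26


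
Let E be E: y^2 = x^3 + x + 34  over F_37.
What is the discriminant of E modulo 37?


4 a^3 + 27 b^2 = 4*1^3 + 27*34^2 = 4 + 31212 = 31216
Delta = -16 * (31216) = -499456
Delta mod 37 = 7

Delta = 7 (mod 37)


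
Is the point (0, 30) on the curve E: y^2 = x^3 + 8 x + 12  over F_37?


Check whether y^2 = x^3 + 8 x + 12 (mod 37) for (x, y) = (0, 30).
LHS: y^2 = 30^2 mod 37 = 12
RHS: x^3 + 8 x + 12 = 0^3 + 8*0 + 12 mod 37 = 12
LHS = RHS

Yes, on the curve


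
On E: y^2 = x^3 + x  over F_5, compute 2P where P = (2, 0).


k = 2 = 10_2 (binary, LSB first: 01)
Double-and-add from P = (2, 0):
  bit 0 = 0: acc unchanged = O
  bit 1 = 1: acc = O + O = O

2P = O


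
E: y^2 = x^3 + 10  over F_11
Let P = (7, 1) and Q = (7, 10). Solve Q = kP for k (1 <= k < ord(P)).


Enumerate multiples of P until we hit Q = (7, 10):
  1P = (7, 1)
  2P = (1, 0)
  3P = (7, 10)
Match found at i = 3.

k = 3


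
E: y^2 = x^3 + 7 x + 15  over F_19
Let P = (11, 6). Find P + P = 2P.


Doubling: s = (3 x1^2 + a) / (2 y1)
s = (3*11^2 + 7) / (2*6) mod 19 = 15
x3 = s^2 - 2 x1 mod 19 = 15^2 - 2*11 = 13
y3 = s (x1 - x3) - y1 mod 19 = 15 * (11 - 13) - 6 = 2

2P = (13, 2)


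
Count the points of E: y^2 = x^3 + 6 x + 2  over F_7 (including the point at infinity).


For each x in F_7, count y with y^2 = x^3 + 6 x + 2 mod 7:
  x = 0: RHS = 2, y in [3, 4]  -> 2 point(s)
  x = 1: RHS = 2, y in [3, 4]  -> 2 point(s)
  x = 2: RHS = 1, y in [1, 6]  -> 2 point(s)
  x = 6: RHS = 2, y in [3, 4]  -> 2 point(s)
Affine points: 8. Add the point at infinity: total = 9.

#E(F_7) = 9


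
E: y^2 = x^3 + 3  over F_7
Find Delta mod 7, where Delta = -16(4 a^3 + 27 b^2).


4 a^3 + 27 b^2 = 4*0^3 + 27*3^2 = 0 + 243 = 243
Delta = -16 * (243) = -3888
Delta mod 7 = 4

Delta = 4 (mod 7)


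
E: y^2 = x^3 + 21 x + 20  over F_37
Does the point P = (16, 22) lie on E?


Check whether y^2 = x^3 + 21 x + 20 (mod 37) for (x, y) = (16, 22).
LHS: y^2 = 22^2 mod 37 = 3
RHS: x^3 + 21 x + 20 = 16^3 + 21*16 + 20 mod 37 = 12
LHS != RHS

No, not on the curve


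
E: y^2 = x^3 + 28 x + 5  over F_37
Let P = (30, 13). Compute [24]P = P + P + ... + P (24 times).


k = 24 = 11000_2 (binary, LSB first: 00011)
Double-and-add from P = (30, 13):
  bit 0 = 0: acc unchanged = O
  bit 1 = 0: acc unchanged = O
  bit 2 = 0: acc unchanged = O
  bit 3 = 1: acc = O + (15, 27) = (15, 27)
  bit 4 = 1: acc = (15, 27) + (7, 10) = (12, 21)

24P = (12, 21)


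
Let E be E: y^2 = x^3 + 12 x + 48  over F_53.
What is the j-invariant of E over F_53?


Delta = -16(4 a^3 + 27 b^2) mod 53 = 31
-1728 * (4 a)^3 = -1728 * (4*12)^3 mod 53 = 25
j = 25 * 31^(-1) mod 53 = 35

j = 35 (mod 53)


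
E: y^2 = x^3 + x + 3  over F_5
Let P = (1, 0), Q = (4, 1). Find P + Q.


P != Q, so use the chord formula.
s = (y2 - y1) / (x2 - x1) = (1) / (3) mod 5 = 2
x3 = s^2 - x1 - x2 mod 5 = 2^2 - 1 - 4 = 4
y3 = s (x1 - x3) - y1 mod 5 = 2 * (1 - 4) - 0 = 4

P + Q = (4, 4)


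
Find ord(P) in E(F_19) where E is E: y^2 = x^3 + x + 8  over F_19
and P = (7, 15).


Compute successive multiples of P until we hit O:
  1P = (7, 15)
  2P = (10, 12)
  3P = (3, 0)
  4P = (10, 7)
  5P = (7, 4)
  6P = O

ord(P) = 6


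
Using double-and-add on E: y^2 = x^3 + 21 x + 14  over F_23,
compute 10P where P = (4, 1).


k = 10 = 1010_2 (binary, LSB first: 0101)
Double-and-add from P = (4, 1):
  bit 0 = 0: acc unchanged = O
  bit 1 = 1: acc = O + (15, 22) = (15, 22)
  bit 2 = 0: acc unchanged = (15, 22)
  bit 3 = 1: acc = (15, 22) + (14, 19) = (3, 14)

10P = (3, 14)


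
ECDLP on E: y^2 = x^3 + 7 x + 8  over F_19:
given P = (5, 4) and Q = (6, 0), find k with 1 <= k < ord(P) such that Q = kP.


Enumerate multiples of P until we hit Q = (6, 0):
  1P = (5, 4)
  2P = (6, 0)
Match found at i = 2.

k = 2


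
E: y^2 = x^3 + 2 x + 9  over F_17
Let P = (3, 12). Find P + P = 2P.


Doubling: s = (3 x1^2 + a) / (2 y1)
s = (3*3^2 + 2) / (2*12) mod 17 = 9
x3 = s^2 - 2 x1 mod 17 = 9^2 - 2*3 = 7
y3 = s (x1 - x3) - y1 mod 17 = 9 * (3 - 7) - 12 = 3

2P = (7, 3)


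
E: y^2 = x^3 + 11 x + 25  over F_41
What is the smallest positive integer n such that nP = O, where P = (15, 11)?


Compute successive multiples of P until we hit O:
  1P = (15, 11)
  2P = (1, 23)
  3P = (9, 19)
  4P = (37, 32)
  5P = (21, 28)
  6P = (21, 13)
  7P = (37, 9)
  8P = (9, 22)
  ... (continuing to 11P)
  11P = O

ord(P) = 11


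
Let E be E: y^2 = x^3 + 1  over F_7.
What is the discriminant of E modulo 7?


4 a^3 + 27 b^2 = 4*0^3 + 27*1^2 = 0 + 27 = 27
Delta = -16 * (27) = -432
Delta mod 7 = 2

Delta = 2 (mod 7)


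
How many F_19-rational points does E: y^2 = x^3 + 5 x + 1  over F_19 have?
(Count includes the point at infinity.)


For each x in F_19, count y with y^2 = x^3 + 5 x + 1 mod 19:
  x = 0: RHS = 1, y in [1, 18]  -> 2 point(s)
  x = 1: RHS = 7, y in [8, 11]  -> 2 point(s)
  x = 2: RHS = 0, y in [0]  -> 1 point(s)
  x = 3: RHS = 5, y in [9, 10]  -> 2 point(s)
  x = 4: RHS = 9, y in [3, 16]  -> 2 point(s)
  x = 6: RHS = 0, y in [0]  -> 1 point(s)
  x = 10: RHS = 6, y in [5, 14]  -> 2 point(s)
  x = 11: RHS = 0, y in [0]  -> 1 point(s)
  x = 16: RHS = 16, y in [4, 15]  -> 2 point(s)
Affine points: 15. Add the point at infinity: total = 16.

#E(F_19) = 16


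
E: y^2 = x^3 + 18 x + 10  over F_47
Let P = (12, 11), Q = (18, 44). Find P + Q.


P != Q, so use the chord formula.
s = (y2 - y1) / (x2 - x1) = (33) / (6) mod 47 = 29
x3 = s^2 - x1 - x2 mod 47 = 29^2 - 12 - 18 = 12
y3 = s (x1 - x3) - y1 mod 47 = 29 * (12 - 12) - 11 = 36

P + Q = (12, 36)


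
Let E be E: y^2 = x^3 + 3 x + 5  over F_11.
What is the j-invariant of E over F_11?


Delta = -16(4 a^3 + 27 b^2) mod 11 = 1
-1728 * (4 a)^3 = -1728 * (4*3)^3 mod 11 = 10
j = 10 * 1^(-1) mod 11 = 10

j = 10 (mod 11)


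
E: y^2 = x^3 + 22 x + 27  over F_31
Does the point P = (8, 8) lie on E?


Check whether y^2 = x^3 + 22 x + 27 (mod 31) for (x, y) = (8, 8).
LHS: y^2 = 8^2 mod 31 = 2
RHS: x^3 + 22 x + 27 = 8^3 + 22*8 + 27 mod 31 = 2
LHS = RHS

Yes, on the curve


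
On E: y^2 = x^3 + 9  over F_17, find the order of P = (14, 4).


Compute successive multiples of P until we hit O:
  1P = (14, 4)
  2P = (15, 16)
  3P = (13, 8)
  4P = (6, 15)
  5P = (5, 7)
  6P = (0, 14)
  7P = (16, 12)
  8P = (3, 6)
  ... (continuing to 18P)
  18P = O

ord(P) = 18


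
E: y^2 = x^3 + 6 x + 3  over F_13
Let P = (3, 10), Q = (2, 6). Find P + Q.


P != Q, so use the chord formula.
s = (y2 - y1) / (x2 - x1) = (9) / (12) mod 13 = 4
x3 = s^2 - x1 - x2 mod 13 = 4^2 - 3 - 2 = 11
y3 = s (x1 - x3) - y1 mod 13 = 4 * (3 - 11) - 10 = 10

P + Q = (11, 10)


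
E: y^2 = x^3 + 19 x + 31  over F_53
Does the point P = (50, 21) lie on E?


Check whether y^2 = x^3 + 19 x + 31 (mod 53) for (x, y) = (50, 21).
LHS: y^2 = 21^2 mod 53 = 17
RHS: x^3 + 19 x + 31 = 50^3 + 19*50 + 31 mod 53 = 0
LHS != RHS

No, not on the curve


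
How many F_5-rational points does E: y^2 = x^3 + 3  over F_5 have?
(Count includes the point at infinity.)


For each x in F_5, count y with y^2 = x^3 + 0 x + 3 mod 5:
  x = 1: RHS = 4, y in [2, 3]  -> 2 point(s)
  x = 2: RHS = 1, y in [1, 4]  -> 2 point(s)
  x = 3: RHS = 0, y in [0]  -> 1 point(s)
Affine points: 5. Add the point at infinity: total = 6.

#E(F_5) = 6


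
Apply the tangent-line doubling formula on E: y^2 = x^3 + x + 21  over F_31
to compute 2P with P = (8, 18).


Doubling: s = (3 x1^2 + a) / (2 y1)
s = (3*8^2 + 1) / (2*18) mod 31 = 20
x3 = s^2 - 2 x1 mod 31 = 20^2 - 2*8 = 12
y3 = s (x1 - x3) - y1 mod 31 = 20 * (8 - 12) - 18 = 26

2P = (12, 26)


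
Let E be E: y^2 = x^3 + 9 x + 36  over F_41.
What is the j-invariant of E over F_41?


Delta = -16(4 a^3 + 27 b^2) mod 41 = 26
-1728 * (4 a)^3 = -1728 * (4*9)^3 mod 41 = 12
j = 12 * 26^(-1) mod 41 = 32

j = 32 (mod 41)


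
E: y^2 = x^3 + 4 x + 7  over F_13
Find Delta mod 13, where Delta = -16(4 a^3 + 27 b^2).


4 a^3 + 27 b^2 = 4*4^3 + 27*7^2 = 256 + 1323 = 1579
Delta = -16 * (1579) = -25264
Delta mod 13 = 8

Delta = 8 (mod 13)


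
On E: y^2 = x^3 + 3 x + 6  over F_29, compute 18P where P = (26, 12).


k = 18 = 10010_2 (binary, LSB first: 01001)
Double-and-add from P = (26, 12):
  bit 0 = 0: acc unchanged = O
  bit 1 = 1: acc = O + (13, 26) = (13, 26)
  bit 2 = 0: acc unchanged = (13, 26)
  bit 3 = 0: acc unchanged = (13, 26)
  bit 4 = 1: acc = (13, 26) + (2, 7) = (5, 1)

18P = (5, 1)


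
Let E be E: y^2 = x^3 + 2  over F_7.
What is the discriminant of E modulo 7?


4 a^3 + 27 b^2 = 4*0^3 + 27*2^2 = 0 + 108 = 108
Delta = -16 * (108) = -1728
Delta mod 7 = 1

Delta = 1 (mod 7)


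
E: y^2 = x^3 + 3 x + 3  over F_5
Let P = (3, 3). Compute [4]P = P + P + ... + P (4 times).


k = 4 = 100_2 (binary, LSB first: 001)
Double-and-add from P = (3, 3):
  bit 0 = 0: acc unchanged = O
  bit 1 = 0: acc unchanged = O
  bit 2 = 1: acc = O + (3, 2) = (3, 2)

4P = (3, 2)


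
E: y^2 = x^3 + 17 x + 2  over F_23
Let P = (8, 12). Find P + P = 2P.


Doubling: s = (3 x1^2 + a) / (2 y1)
s = (3*8^2 + 17) / (2*12) mod 23 = 2
x3 = s^2 - 2 x1 mod 23 = 2^2 - 2*8 = 11
y3 = s (x1 - x3) - y1 mod 23 = 2 * (8 - 11) - 12 = 5

2P = (11, 5)


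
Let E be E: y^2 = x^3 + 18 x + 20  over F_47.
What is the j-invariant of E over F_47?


Delta = -16(4 a^3 + 27 b^2) mod 47 = 45
-1728 * (4 a)^3 = -1728 * (4*18)^3 mod 47 = 43
j = 43 * 45^(-1) mod 47 = 2

j = 2 (mod 47)


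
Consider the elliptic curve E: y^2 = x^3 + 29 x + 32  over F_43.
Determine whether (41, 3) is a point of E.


Check whether y^2 = x^3 + 29 x + 32 (mod 43) for (x, y) = (41, 3).
LHS: y^2 = 3^2 mod 43 = 9
RHS: x^3 + 29 x + 32 = 41^3 + 29*41 + 32 mod 43 = 9
LHS = RHS

Yes, on the curve


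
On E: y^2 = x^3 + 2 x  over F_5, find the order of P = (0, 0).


Compute successive multiples of P until we hit O:
  1P = (0, 0)
  2P = O

ord(P) = 2


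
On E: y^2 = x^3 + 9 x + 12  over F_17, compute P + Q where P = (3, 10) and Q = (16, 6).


P != Q, so use the chord formula.
s = (y2 - y1) / (x2 - x1) = (13) / (13) mod 17 = 1
x3 = s^2 - x1 - x2 mod 17 = 1^2 - 3 - 16 = 16
y3 = s (x1 - x3) - y1 mod 17 = 1 * (3 - 16) - 10 = 11

P + Q = (16, 11)


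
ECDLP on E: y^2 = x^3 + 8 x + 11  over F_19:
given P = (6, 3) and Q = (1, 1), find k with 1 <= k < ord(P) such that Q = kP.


Enumerate multiples of P until we hit Q = (1, 1):
  1P = (6, 3)
  2P = (5, 10)
  3P = (0, 12)
  4P = (1, 18)
  5P = (2, 4)
  6P = (17, 14)
  7P = (16, 6)
  8P = (14, 6)
  9P = (3, 10)
  10P = (7, 12)
  11P = (11, 9)
  12P = (8, 6)
  13P = (12, 7)
  14P = (12, 12)
  15P = (8, 13)
  16P = (11, 10)
  17P = (7, 7)
  18P = (3, 9)
  19P = (14, 13)
  20P = (16, 13)
  21P = (17, 5)
  22P = (2, 15)
  23P = (1, 1)
Match found at i = 23.

k = 23


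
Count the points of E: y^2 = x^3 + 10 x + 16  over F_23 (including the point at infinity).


For each x in F_23, count y with y^2 = x^3 + 10 x + 16 mod 23:
  x = 0: RHS = 16, y in [4, 19]  -> 2 point(s)
  x = 1: RHS = 4, y in [2, 21]  -> 2 point(s)
  x = 3: RHS = 4, y in [2, 21]  -> 2 point(s)
  x = 6: RHS = 16, y in [4, 19]  -> 2 point(s)
  x = 10: RHS = 12, y in [9, 14]  -> 2 point(s)
  x = 11: RHS = 8, y in [10, 13]  -> 2 point(s)
  x = 12: RHS = 1, y in [1, 22]  -> 2 point(s)
  x = 14: RHS = 2, y in [5, 18]  -> 2 point(s)
  x = 17: RHS = 16, y in [4, 19]  -> 2 point(s)
  x = 18: RHS = 2, y in [5, 18]  -> 2 point(s)
  x = 19: RHS = 4, y in [2, 21]  -> 2 point(s)
Affine points: 22. Add the point at infinity: total = 23.

#E(F_23) = 23


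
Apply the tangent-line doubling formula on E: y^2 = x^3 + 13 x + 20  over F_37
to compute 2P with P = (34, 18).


Doubling: s = (3 x1^2 + a) / (2 y1)
s = (3*34^2 + 13) / (2*18) mod 37 = 34
x3 = s^2 - 2 x1 mod 37 = 34^2 - 2*34 = 15
y3 = s (x1 - x3) - y1 mod 37 = 34 * (34 - 15) - 18 = 36

2P = (15, 36)


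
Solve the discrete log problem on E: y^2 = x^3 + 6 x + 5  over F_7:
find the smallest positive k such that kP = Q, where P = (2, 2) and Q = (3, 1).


Enumerate multiples of P until we hit Q = (3, 1):
  1P = (2, 2)
  2P = (4, 3)
  3P = (3, 1)
Match found at i = 3.

k = 3


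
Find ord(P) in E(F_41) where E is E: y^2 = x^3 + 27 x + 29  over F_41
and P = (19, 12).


Compute successive multiples of P until we hit O:
  1P = (19, 12)
  2P = (28, 33)
  3P = (4, 23)
  4P = (22, 23)
  5P = (18, 19)
  6P = (12, 21)
  7P = (15, 18)
  8P = (40, 40)
  ... (continuing to 20P)
  20P = O

ord(P) = 20


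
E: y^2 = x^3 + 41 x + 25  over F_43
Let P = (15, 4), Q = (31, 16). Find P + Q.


P != Q, so use the chord formula.
s = (y2 - y1) / (x2 - x1) = (12) / (16) mod 43 = 33
x3 = s^2 - x1 - x2 mod 43 = 33^2 - 15 - 31 = 11
y3 = s (x1 - x3) - y1 mod 43 = 33 * (15 - 11) - 4 = 42

P + Q = (11, 42)


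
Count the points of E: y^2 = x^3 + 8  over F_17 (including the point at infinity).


For each x in F_17, count y with y^2 = x^3 + 0 x + 8 mod 17:
  x = 0: RHS = 8, y in [5, 12]  -> 2 point(s)
  x = 1: RHS = 9, y in [3, 14]  -> 2 point(s)
  x = 2: RHS = 16, y in [4, 13]  -> 2 point(s)
  x = 3: RHS = 1, y in [1, 16]  -> 2 point(s)
  x = 4: RHS = 4, y in [2, 15]  -> 2 point(s)
  x = 11: RHS = 13, y in [8, 9]  -> 2 point(s)
  x = 12: RHS = 2, y in [6, 11]  -> 2 point(s)
  x = 14: RHS = 15, y in [7, 10]  -> 2 point(s)
  x = 15: RHS = 0, y in [0]  -> 1 point(s)
Affine points: 17. Add the point at infinity: total = 18.

#E(F_17) = 18


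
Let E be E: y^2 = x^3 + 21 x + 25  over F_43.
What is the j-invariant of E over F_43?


Delta = -16(4 a^3 + 27 b^2) mod 43 = 5
-1728 * (4 a)^3 = -1728 * (4*21)^3 mod 43 = 21
j = 21 * 5^(-1) mod 43 = 30

j = 30 (mod 43)


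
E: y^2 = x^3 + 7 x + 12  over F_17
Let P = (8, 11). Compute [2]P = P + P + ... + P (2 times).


k = 2 = 10_2 (binary, LSB first: 01)
Double-and-add from P = (8, 11):
  bit 0 = 0: acc unchanged = O
  bit 1 = 1: acc = O + (2, 0) = (2, 0)

2P = (2, 0)


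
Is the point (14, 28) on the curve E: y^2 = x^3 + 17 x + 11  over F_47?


Check whether y^2 = x^3 + 17 x + 11 (mod 47) for (x, y) = (14, 28).
LHS: y^2 = 28^2 mod 47 = 32
RHS: x^3 + 17 x + 11 = 14^3 + 17*14 + 11 mod 47 = 32
LHS = RHS

Yes, on the curve


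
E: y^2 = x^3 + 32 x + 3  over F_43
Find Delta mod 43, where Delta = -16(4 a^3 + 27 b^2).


4 a^3 + 27 b^2 = 4*32^3 + 27*3^2 = 131072 + 243 = 131315
Delta = -16 * (131315) = -2101040
Delta mod 43 = 26

Delta = 26 (mod 43)


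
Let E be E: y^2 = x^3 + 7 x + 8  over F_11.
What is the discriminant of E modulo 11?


4 a^3 + 27 b^2 = 4*7^3 + 27*8^2 = 1372 + 1728 = 3100
Delta = -16 * (3100) = -49600
Delta mod 11 = 10

Delta = 10 (mod 11)


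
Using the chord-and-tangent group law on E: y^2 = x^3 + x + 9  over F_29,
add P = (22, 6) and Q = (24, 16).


P != Q, so use the chord formula.
s = (y2 - y1) / (x2 - x1) = (10) / (2) mod 29 = 5
x3 = s^2 - x1 - x2 mod 29 = 5^2 - 22 - 24 = 8
y3 = s (x1 - x3) - y1 mod 29 = 5 * (22 - 8) - 6 = 6

P + Q = (8, 6)


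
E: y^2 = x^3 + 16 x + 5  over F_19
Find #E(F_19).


For each x in F_19, count y with y^2 = x^3 + 16 x + 5 mod 19:
  x = 0: RHS = 5, y in [9, 10]  -> 2 point(s)
  x = 2: RHS = 7, y in [8, 11]  -> 2 point(s)
  x = 3: RHS = 4, y in [2, 17]  -> 2 point(s)
  x = 4: RHS = 0, y in [0]  -> 1 point(s)
  x = 5: RHS = 1, y in [1, 18]  -> 2 point(s)
  x = 7: RHS = 4, y in [2, 17]  -> 2 point(s)
  x = 9: RHS = 4, y in [2, 17]  -> 2 point(s)
  x = 10: RHS = 6, y in [5, 14]  -> 2 point(s)
  x = 11: RHS = 11, y in [7, 12]  -> 2 point(s)
  x = 12: RHS = 6, y in [5, 14]  -> 2 point(s)
  x = 13: RHS = 16, y in [4, 15]  -> 2 point(s)
  x = 14: RHS = 9, y in [3, 16]  -> 2 point(s)
  x = 16: RHS = 6, y in [5, 14]  -> 2 point(s)
  x = 18: RHS = 7, y in [8, 11]  -> 2 point(s)
Affine points: 27. Add the point at infinity: total = 28.

#E(F_19) = 28


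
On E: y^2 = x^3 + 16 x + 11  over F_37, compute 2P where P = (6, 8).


Doubling: s = (3 x1^2 + a) / (2 y1)
s = (3*6^2 + 16) / (2*8) mod 37 = 17
x3 = s^2 - 2 x1 mod 37 = 17^2 - 2*6 = 18
y3 = s (x1 - x3) - y1 mod 37 = 17 * (6 - 18) - 8 = 10

2P = (18, 10)


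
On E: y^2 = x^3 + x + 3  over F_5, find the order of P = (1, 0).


Compute successive multiples of P until we hit O:
  1P = (1, 0)
  2P = O

ord(P) = 2


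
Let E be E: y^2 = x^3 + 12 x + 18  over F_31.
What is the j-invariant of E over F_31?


Delta = -16(4 a^3 + 27 b^2) mod 31 = 13
-1728 * (4 a)^3 = -1728 * (4*12)^3 mod 31 = 27
j = 27 * 13^(-1) mod 31 = 14

j = 14 (mod 31)


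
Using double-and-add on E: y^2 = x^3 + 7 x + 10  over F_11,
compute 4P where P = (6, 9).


k = 4 = 100_2 (binary, LSB first: 001)
Double-and-add from P = (6, 9):
  bit 0 = 0: acc unchanged = O
  bit 1 = 0: acc unchanged = O
  bit 2 = 1: acc = O + (3, 6) = (3, 6)

4P = (3, 6)


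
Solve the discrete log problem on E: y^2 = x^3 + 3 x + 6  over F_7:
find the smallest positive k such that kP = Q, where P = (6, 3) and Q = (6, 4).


Enumerate multiples of P until we hit Q = (6, 4):
  1P = (6, 3)
  2P = (3, 0)
  3P = (6, 4)
Match found at i = 3.

k = 3


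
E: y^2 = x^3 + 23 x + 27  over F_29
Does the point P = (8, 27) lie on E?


Check whether y^2 = x^3 + 23 x + 27 (mod 29) for (x, y) = (8, 27).
LHS: y^2 = 27^2 mod 29 = 4
RHS: x^3 + 23 x + 27 = 8^3 + 23*8 + 27 mod 29 = 27
LHS != RHS

No, not on the curve


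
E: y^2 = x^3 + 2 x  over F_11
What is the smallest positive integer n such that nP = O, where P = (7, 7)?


Compute successive multiples of P until we hit O:
  1P = (7, 7)
  2P = (1, 5)
  3P = (8, 0)
  4P = (1, 6)
  5P = (7, 4)
  6P = O

ord(P) = 6


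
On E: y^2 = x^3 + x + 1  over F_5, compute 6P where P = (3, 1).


k = 6 = 110_2 (binary, LSB first: 011)
Double-and-add from P = (3, 1):
  bit 0 = 0: acc unchanged = O
  bit 1 = 1: acc = O + (0, 1) = (0, 1)
  bit 2 = 1: acc = (0, 1) + (4, 2) = (2, 1)

6P = (2, 1)


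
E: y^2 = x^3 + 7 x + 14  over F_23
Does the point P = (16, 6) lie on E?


Check whether y^2 = x^3 + 7 x + 14 (mod 23) for (x, y) = (16, 6).
LHS: y^2 = 6^2 mod 23 = 13
RHS: x^3 + 7 x + 14 = 16^3 + 7*16 + 14 mod 23 = 13
LHS = RHS

Yes, on the curve


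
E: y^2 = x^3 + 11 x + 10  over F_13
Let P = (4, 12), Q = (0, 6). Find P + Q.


P != Q, so use the chord formula.
s = (y2 - y1) / (x2 - x1) = (7) / (9) mod 13 = 8
x3 = s^2 - x1 - x2 mod 13 = 8^2 - 4 - 0 = 8
y3 = s (x1 - x3) - y1 mod 13 = 8 * (4 - 8) - 12 = 8

P + Q = (8, 8)


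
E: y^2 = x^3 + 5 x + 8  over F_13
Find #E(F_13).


For each x in F_13, count y with y^2 = x^3 + 5 x + 8 mod 13:
  x = 1: RHS = 1, y in [1, 12]  -> 2 point(s)
  x = 2: RHS = 0, y in [0]  -> 1 point(s)
  x = 4: RHS = 1, y in [1, 12]  -> 2 point(s)
  x = 7: RHS = 9, y in [3, 10]  -> 2 point(s)
  x = 8: RHS = 1, y in [1, 12]  -> 2 point(s)
  x = 11: RHS = 3, y in [4, 9]  -> 2 point(s)
Affine points: 11. Add the point at infinity: total = 12.

#E(F_13) = 12


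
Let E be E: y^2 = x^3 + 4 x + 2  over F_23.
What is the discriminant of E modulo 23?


4 a^3 + 27 b^2 = 4*4^3 + 27*2^2 = 256 + 108 = 364
Delta = -16 * (364) = -5824
Delta mod 23 = 18

Delta = 18 (mod 23)


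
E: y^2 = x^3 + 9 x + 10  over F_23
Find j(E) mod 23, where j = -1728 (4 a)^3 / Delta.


Delta = -16(4 a^3 + 27 b^2) mod 23 = 5
-1728 * (4 a)^3 = -1728 * (4*9)^3 mod 23 = 10
j = 10 * 5^(-1) mod 23 = 2

j = 2 (mod 23)


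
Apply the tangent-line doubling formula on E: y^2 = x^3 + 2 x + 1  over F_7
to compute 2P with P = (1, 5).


Doubling: s = (3 x1^2 + a) / (2 y1)
s = (3*1^2 + 2) / (2*5) mod 7 = 4
x3 = s^2 - 2 x1 mod 7 = 4^2 - 2*1 = 0
y3 = s (x1 - x3) - y1 mod 7 = 4 * (1 - 0) - 5 = 6

2P = (0, 6)


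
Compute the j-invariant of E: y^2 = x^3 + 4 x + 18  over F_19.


Delta = -16(4 a^3 + 27 b^2) mod 19 = 13
-1728 * (4 a)^3 = -1728 * (4*4)^3 mod 19 = 11
j = 11 * 13^(-1) mod 19 = 14

j = 14 (mod 19)


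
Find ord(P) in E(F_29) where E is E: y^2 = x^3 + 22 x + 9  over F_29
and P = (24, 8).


Compute successive multiples of P until we hit O:
  1P = (24, 8)
  2P = (19, 6)
  3P = (14, 25)
  4P = (11, 25)
  5P = (0, 3)
  6P = (6, 3)
  7P = (4, 4)
  8P = (8, 1)
  ... (continuing to 26P)
  26P = O

ord(P) = 26


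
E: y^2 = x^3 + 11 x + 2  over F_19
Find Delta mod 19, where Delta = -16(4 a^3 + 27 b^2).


4 a^3 + 27 b^2 = 4*11^3 + 27*2^2 = 5324 + 108 = 5432
Delta = -16 * (5432) = -86912
Delta mod 19 = 13

Delta = 13 (mod 19)


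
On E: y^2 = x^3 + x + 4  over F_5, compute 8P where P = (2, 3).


k = 8 = 1000_2 (binary, LSB first: 0001)
Double-and-add from P = (2, 3):
  bit 0 = 0: acc unchanged = O
  bit 1 = 0: acc unchanged = O
  bit 2 = 0: acc unchanged = O
  bit 3 = 1: acc = O + (2, 2) = (2, 2)

8P = (2, 2)


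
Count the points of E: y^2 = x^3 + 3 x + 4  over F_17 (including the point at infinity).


For each x in F_17, count y with y^2 = x^3 + 3 x + 4 mod 17:
  x = 0: RHS = 4, y in [2, 15]  -> 2 point(s)
  x = 1: RHS = 8, y in [5, 12]  -> 2 point(s)
  x = 2: RHS = 1, y in [1, 16]  -> 2 point(s)
  x = 5: RHS = 8, y in [5, 12]  -> 2 point(s)
  x = 6: RHS = 0, y in [0]  -> 1 point(s)
  x = 8: RHS = 13, y in [8, 9]  -> 2 point(s)
  x = 11: RHS = 8, y in [5, 12]  -> 2 point(s)
  x = 12: RHS = 0, y in [0]  -> 1 point(s)
  x = 13: RHS = 13, y in [8, 9]  -> 2 point(s)
  x = 14: RHS = 2, y in [6, 11]  -> 2 point(s)
  x = 16: RHS = 0, y in [0]  -> 1 point(s)
Affine points: 19. Add the point at infinity: total = 20.

#E(F_17) = 20


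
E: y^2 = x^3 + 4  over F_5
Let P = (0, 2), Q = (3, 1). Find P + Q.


P != Q, so use the chord formula.
s = (y2 - y1) / (x2 - x1) = (4) / (3) mod 5 = 3
x3 = s^2 - x1 - x2 mod 5 = 3^2 - 0 - 3 = 1
y3 = s (x1 - x3) - y1 mod 5 = 3 * (0 - 1) - 2 = 0

P + Q = (1, 0)


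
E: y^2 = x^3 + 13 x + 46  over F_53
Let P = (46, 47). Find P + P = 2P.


Doubling: s = (3 x1^2 + a) / (2 y1)
s = (3*46^2 + 13) / (2*47) mod 53 = 22
x3 = s^2 - 2 x1 mod 53 = 22^2 - 2*46 = 21
y3 = s (x1 - x3) - y1 mod 53 = 22 * (46 - 21) - 47 = 26

2P = (21, 26)


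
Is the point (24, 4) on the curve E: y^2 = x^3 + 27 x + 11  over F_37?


Check whether y^2 = x^3 + 27 x + 11 (mod 37) for (x, y) = (24, 4).
LHS: y^2 = 4^2 mod 37 = 16
RHS: x^3 + 27 x + 11 = 24^3 + 27*24 + 11 mod 37 = 16
LHS = RHS

Yes, on the curve


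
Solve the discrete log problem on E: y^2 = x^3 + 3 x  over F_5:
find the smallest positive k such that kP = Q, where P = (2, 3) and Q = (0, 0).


Enumerate multiples of P until we hit Q = (0, 0):
  1P = (2, 3)
  2P = (1, 2)
  3P = (3, 1)
  4P = (4, 1)
  5P = (0, 0)
Match found at i = 5.

k = 5


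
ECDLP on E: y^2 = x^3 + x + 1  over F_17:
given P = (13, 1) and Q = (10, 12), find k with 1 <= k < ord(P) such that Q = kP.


Enumerate multiples of P until we hit Q = (10, 12):
  1P = (13, 1)
  2P = (9, 12)
  3P = (10, 12)
Match found at i = 3.

k = 3


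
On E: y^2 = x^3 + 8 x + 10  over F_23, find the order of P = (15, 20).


Compute successive multiples of P until we hit O:
  1P = (15, 20)
  2P = (18, 11)
  3P = (22, 1)
  4P = (22, 22)
  5P = (18, 12)
  6P = (15, 3)
  7P = O

ord(P) = 7


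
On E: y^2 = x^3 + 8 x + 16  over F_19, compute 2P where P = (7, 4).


Doubling: s = (3 x1^2 + a) / (2 y1)
s = (3*7^2 + 8) / (2*4) mod 19 = 17
x3 = s^2 - 2 x1 mod 19 = 17^2 - 2*7 = 9
y3 = s (x1 - x3) - y1 mod 19 = 17 * (7 - 9) - 4 = 0

2P = (9, 0)


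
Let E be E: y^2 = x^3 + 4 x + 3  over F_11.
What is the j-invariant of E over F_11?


Delta = -16(4 a^3 + 27 b^2) mod 11 = 2
-1728 * (4 a)^3 = -1728 * (4*4)^3 mod 11 = 7
j = 7 * 2^(-1) mod 11 = 9

j = 9 (mod 11)


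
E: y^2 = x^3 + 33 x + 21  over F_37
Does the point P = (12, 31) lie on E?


Check whether y^2 = x^3 + 33 x + 21 (mod 37) for (x, y) = (12, 31).
LHS: y^2 = 31^2 mod 37 = 36
RHS: x^3 + 33 x + 21 = 12^3 + 33*12 + 21 mod 37 = 36
LHS = RHS

Yes, on the curve


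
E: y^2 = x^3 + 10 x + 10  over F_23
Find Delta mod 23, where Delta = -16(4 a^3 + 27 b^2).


4 a^3 + 27 b^2 = 4*10^3 + 27*10^2 = 4000 + 2700 = 6700
Delta = -16 * (6700) = -107200
Delta mod 23 = 3

Delta = 3 (mod 23)


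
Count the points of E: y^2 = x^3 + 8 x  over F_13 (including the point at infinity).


For each x in F_13, count y with y^2 = x^3 + 8 x + 0 mod 13:
  x = 0: RHS = 0, y in [0]  -> 1 point(s)
  x = 1: RHS = 9, y in [3, 10]  -> 2 point(s)
  x = 3: RHS = 12, y in [5, 8]  -> 2 point(s)
  x = 5: RHS = 9, y in [3, 10]  -> 2 point(s)
  x = 6: RHS = 4, y in [2, 11]  -> 2 point(s)
  x = 7: RHS = 9, y in [3, 10]  -> 2 point(s)
  x = 8: RHS = 4, y in [2, 11]  -> 2 point(s)
  x = 10: RHS = 1, y in [1, 12]  -> 2 point(s)
  x = 12: RHS = 4, y in [2, 11]  -> 2 point(s)
Affine points: 17. Add the point at infinity: total = 18.

#E(F_13) = 18
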